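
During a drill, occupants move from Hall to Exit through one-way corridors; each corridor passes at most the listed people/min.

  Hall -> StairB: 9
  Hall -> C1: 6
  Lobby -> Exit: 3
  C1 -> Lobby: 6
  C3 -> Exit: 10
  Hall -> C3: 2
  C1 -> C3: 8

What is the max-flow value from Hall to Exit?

8

Augment Hall→C3→Exit: bottleneck 2, flow now 2.
Augment Hall→C1→Lobby→Exit: bottleneck 3, flow now 5.
Augment Hall→C1→C3→Exit: bottleneck 3, flow now 8.
No augmenting path remains; maximum flow = 8.
In the residual graph, reachable from Hall: {Hall, StairB}.
Min-cut edges: Hall→C1 (6), Hall→C3 (2); capacity 6 + 2 = 8.
This cut is saturated, so no flow can exceed 8.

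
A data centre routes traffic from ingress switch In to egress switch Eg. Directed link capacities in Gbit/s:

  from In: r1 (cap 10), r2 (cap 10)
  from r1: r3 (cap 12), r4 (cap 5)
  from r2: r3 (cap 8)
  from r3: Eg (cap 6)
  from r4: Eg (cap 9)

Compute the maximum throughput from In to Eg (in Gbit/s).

11

Augment In→r1→r3→Eg: bottleneck 6, flow now 6.
Augment In→r1→r4→Eg: bottleneck 4, flow now 10.
Augment In→r2→r3→r1→r4→Eg: bottleneck 1, flow now 11. (uses reverse residual edge)
No augmenting path remains; maximum flow = 11.
In the residual graph, reachable from In: {In, r1, r2, r3}.
Min-cut edges: r1→r4 (5), r3→Eg (6); capacity 5 + 6 = 11.
This cut is saturated, so no flow can exceed 11.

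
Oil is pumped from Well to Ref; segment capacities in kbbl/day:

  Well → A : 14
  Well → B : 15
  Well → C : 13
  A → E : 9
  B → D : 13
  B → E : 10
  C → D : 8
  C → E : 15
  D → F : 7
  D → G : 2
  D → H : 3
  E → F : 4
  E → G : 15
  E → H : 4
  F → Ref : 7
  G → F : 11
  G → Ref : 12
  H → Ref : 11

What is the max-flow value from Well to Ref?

26

Augment Well→A→E→F→Ref: bottleneck 4, flow now 4.
Augment Well→A→E→G→Ref: bottleneck 5, flow now 9.
Augment Well→B→D→F→Ref: bottleneck 3, flow now 12.
Augment Well→B→D→G→Ref: bottleneck 2, flow now 14.
Augment Well→B→D→H→Ref: bottleneck 3, flow now 17.
Augment Well→B→E→G→Ref: bottleneck 5, flow now 22.
Augment Well→B→E→H→Ref: bottleneck 2, flow now 24.
Augment Well→C→E→H→Ref: bottleneck 2, flow now 26.
No augmenting path remains; maximum flow = 26.
In the residual graph, reachable from Well: {Well, A, B, C, D, E, F, G}.
Min-cut edges: D→H (3), E→H (4), F→Ref (7), G→Ref (12); capacity 3 + 4 + 7 + 12 = 26.
This cut is saturated, so no flow can exceed 26.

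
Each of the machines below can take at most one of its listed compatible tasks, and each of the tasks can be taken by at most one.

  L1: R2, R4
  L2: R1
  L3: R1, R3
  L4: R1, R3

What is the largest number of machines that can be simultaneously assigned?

Unit-capacity flow: source→left, listed edges, right→sink; max matching = max flow.
Augmenting path L1→R2 (+1); matched 1.
Augmenting path L2→R1 (+1); matched 2.
Augmenting path L3→R3 (+1); matched 3.
No augmenting path remains; maximum matching = 3.
König certificate: {L1, R1, R3} is a vertex cover of size 3 (every listed pair touches it), so no matching can be larger.

3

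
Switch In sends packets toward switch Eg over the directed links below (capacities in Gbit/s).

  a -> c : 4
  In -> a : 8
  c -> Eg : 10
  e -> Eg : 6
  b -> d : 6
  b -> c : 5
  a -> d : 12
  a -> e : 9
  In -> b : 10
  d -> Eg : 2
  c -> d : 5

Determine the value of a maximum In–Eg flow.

Augment In→a→c→Eg: bottleneck 4, flow now 4.
Augment In→a→d→Eg: bottleneck 2, flow now 6.
Augment In→a→e→Eg: bottleneck 2, flow now 8.
Augment In→b→c→Eg: bottleneck 5, flow now 13.
Augment In→b→d→a→e→Eg: bottleneck 2, flow now 15. (uses reverse residual edge)
No augmenting path remains; maximum flow = 15.
In the residual graph, reachable from In: {In, b, d}.
Min-cut edges: In→a (8), b→c (5), d→Eg (2); capacity 8 + 5 + 2 = 15.
This cut is saturated, so no flow can exceed 15.

15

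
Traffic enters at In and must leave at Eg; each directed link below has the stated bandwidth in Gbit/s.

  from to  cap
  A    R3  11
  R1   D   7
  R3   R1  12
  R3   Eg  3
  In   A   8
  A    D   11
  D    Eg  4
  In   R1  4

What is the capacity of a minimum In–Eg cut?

Augment In→R1→D→Eg: bottleneck 4, flow now 4.
Augment In→A→R3→Eg: bottleneck 3, flow now 7.
No augmenting path remains; maximum flow = 7.
By max-flow min-cut, the minimum cut capacity equals the max flow.
In the residual graph, reachable from In: {In, R1, A, R3, D}.
Min-cut edges: R3→Eg (3), D→Eg (4); capacity 3 + 4 = 7.

7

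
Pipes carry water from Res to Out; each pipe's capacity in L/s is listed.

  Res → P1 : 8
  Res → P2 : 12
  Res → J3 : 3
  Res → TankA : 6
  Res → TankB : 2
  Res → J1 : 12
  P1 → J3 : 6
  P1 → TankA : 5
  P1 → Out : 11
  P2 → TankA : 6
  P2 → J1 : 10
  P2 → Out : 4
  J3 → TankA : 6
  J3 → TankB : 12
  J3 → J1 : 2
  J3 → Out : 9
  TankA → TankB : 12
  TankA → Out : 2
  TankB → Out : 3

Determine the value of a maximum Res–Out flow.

20

Augment Res→P1→Out: bottleneck 8, flow now 8.
Augment Res→P2→Out: bottleneck 4, flow now 12.
Augment Res→J3→Out: bottleneck 3, flow now 15.
Augment Res→TankA→Out: bottleneck 2, flow now 17.
Augment Res→TankB→Out: bottleneck 2, flow now 19.
Augment Res→TankA→TankB→Out: bottleneck 1, flow now 20.
No augmenting path remains; maximum flow = 20.
In the residual graph, reachable from Res: {Res, P2, TankA, TankB, J1}.
Min-cut edges: Res→P1 (8), Res→J3 (3), P2→Out (4), TankA→Out (2), TankB→Out (3); capacity 8 + 3 + 4 + 2 + 3 = 20.
This cut is saturated, so no flow can exceed 20.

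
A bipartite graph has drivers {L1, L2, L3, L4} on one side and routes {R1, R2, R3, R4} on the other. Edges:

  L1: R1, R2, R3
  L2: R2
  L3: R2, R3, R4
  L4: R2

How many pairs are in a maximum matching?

Unit-capacity flow: source→left, listed edges, right→sink; max matching = max flow.
Augmenting path L1→R1 (+1); matched 1.
Augmenting path L2→R2 (+1); matched 2.
Augmenting path L3→R3 (+1); matched 3.
No augmenting path remains; maximum matching = 3.
König certificate: {L1, L3, R2} is a vertex cover of size 3 (every listed pair touches it), so no matching can be larger.

3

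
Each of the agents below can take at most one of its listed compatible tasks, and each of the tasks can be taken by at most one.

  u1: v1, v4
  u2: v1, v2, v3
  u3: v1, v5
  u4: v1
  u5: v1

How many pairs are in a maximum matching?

4

Unit-capacity flow: source→left, listed edges, right→sink; max matching = max flow.
Augmenting path u1→v1 (+1); matched 1.
Augmenting path u2→v2 (+1); matched 2.
Augmenting path u3→v5 (+1); matched 3.
Augmenting path u4→v1→u1→v4 (+1); matched 4.
No augmenting path remains; maximum matching = 4.
König certificate: {u1, u2, u3, v1} is a vertex cover of size 4 (every listed pair touches it), so no matching can be larger.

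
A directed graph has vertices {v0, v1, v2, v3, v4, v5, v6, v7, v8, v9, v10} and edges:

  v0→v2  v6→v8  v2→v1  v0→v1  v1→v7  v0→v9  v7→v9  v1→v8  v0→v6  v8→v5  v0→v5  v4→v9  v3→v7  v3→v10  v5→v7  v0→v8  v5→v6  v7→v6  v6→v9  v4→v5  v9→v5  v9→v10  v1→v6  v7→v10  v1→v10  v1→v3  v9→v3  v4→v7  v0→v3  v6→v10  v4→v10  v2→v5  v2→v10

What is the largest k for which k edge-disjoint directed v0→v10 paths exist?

6

Assign every edge capacity 1; by Menger, the answer equals the max flow.
Path v0→v1→v10 (+1); total 1.
Path v0→v2→v10 (+1); total 2.
Path v0→v3→v10 (+1); total 3.
Path v0→v6→v10 (+1); total 4.
Path v0→v9→v10 (+1); total 5.
Path v0→v5→v7→v10 (+1); total 6.
No residual v0→v10 path; max flow = 6.
Certifying cut of size 6: {v0→v1, v0→v2, v3→v10, v6→v10, v7→v10, v9→v10}.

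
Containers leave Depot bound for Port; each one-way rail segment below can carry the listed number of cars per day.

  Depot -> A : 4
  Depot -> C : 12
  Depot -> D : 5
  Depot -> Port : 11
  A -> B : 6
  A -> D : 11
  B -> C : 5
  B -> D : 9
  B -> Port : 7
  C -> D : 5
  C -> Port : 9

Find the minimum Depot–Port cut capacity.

24

Augment Depot→Port: bottleneck 11, flow now 11.
Augment Depot→C→Port: bottleneck 9, flow now 20.
Augment Depot→A→B→Port: bottleneck 4, flow now 24.
No augmenting path remains; maximum flow = 24.
By max-flow min-cut, the minimum cut capacity equals the max flow.
In the residual graph, reachable from Depot: {Depot, C, D}.
Min-cut edges: Depot→A (4), Depot→Port (11), C→Port (9); capacity 4 + 11 + 9 = 24.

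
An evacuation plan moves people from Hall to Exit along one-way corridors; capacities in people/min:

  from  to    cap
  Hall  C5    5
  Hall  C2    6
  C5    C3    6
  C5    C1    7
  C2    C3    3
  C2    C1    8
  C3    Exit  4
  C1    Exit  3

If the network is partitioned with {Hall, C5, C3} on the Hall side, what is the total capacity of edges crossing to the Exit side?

17

Edges leaving {Hall, C5, C3}: Hall→C2 (6), C5→C1 (7), C3→Exit (4).
Cut capacity = 6 + 7 + 4 = 17.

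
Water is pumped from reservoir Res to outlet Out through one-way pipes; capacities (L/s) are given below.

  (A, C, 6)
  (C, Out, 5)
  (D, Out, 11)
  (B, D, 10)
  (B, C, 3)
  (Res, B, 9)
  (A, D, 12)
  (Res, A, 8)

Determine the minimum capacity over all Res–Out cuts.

16

Augment Res→A→C→Out: bottleneck 5, flow now 5.
Augment Res→A→D→Out: bottleneck 3, flow now 8.
Augment Res→B→D→Out: bottleneck 8, flow now 16.
No augmenting path remains; maximum flow = 16.
By max-flow min-cut, the minimum cut capacity equals the max flow.
In the residual graph, reachable from Res: {Res, A, B, C, D}.
Min-cut edges: C→Out (5), D→Out (11); capacity 5 + 11 = 16.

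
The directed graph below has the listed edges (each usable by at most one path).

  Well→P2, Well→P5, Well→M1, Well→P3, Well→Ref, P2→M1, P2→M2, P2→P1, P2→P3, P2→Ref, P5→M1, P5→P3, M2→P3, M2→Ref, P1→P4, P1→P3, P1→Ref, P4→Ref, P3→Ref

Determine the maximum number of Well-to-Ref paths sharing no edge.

3

Assign every edge capacity 1; by Menger, the answer equals the max flow.
Path Well→Ref (+1); total 1.
Path Well→P2→Ref (+1); total 2.
Path Well→P3→Ref (+1); total 3.
No residual Well→Ref path; max flow = 3.
Certifying cut of size 3: {P3→Ref, Well→P2, Well→Ref}.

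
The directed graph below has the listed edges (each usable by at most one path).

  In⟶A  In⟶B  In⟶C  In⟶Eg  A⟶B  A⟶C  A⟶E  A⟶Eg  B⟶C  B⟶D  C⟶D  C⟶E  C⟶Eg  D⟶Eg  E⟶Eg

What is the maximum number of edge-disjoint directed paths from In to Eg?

4

Assign every edge capacity 1; by Menger, the answer equals the max flow.
Path In→Eg (+1); total 1.
Path In→A→Eg (+1); total 2.
Path In→C→Eg (+1); total 3.
Path In→B→D→Eg (+1); total 4.
No residual In→Eg path; max flow = 4.
Certifying cut of size 4: {In→A, In→B, In→C, In→Eg}.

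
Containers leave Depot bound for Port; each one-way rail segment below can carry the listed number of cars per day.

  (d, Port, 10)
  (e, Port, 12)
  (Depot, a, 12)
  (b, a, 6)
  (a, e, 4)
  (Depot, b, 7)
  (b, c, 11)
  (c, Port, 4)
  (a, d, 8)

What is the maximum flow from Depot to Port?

16

Augment Depot→a→d→Port: bottleneck 8, flow now 8.
Augment Depot→a→e→Port: bottleneck 4, flow now 12.
Augment Depot→b→c→Port: bottleneck 4, flow now 16.
No augmenting path remains; maximum flow = 16.
In the residual graph, reachable from Depot: {Depot, a, b, c}.
Min-cut edges: a→d (8), a→e (4), c→Port (4); capacity 8 + 4 + 4 = 16.
This cut is saturated, so no flow can exceed 16.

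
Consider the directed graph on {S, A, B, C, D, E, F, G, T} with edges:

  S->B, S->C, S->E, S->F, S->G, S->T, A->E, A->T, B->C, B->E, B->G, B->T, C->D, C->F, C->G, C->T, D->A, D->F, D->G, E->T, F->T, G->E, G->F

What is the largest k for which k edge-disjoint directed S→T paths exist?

5

Assign every edge capacity 1; by Menger, the answer equals the max flow.
Path S→T (+1); total 1.
Path S→B→T (+1); total 2.
Path S→C→T (+1); total 3.
Path S→E→T (+1); total 4.
Path S→F→T (+1); total 5.
No residual S→T path; max flow = 5.
Certifying cut of size 5: {E→T, F→T, S→B, S→C, S→T}.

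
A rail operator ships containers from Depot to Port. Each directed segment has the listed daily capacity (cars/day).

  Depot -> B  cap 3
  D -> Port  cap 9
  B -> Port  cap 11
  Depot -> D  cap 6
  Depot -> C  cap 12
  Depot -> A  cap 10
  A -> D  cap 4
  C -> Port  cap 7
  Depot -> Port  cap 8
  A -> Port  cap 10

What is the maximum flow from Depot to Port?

34

Augment Depot→Port: bottleneck 8, flow now 8.
Augment Depot→A→Port: bottleneck 10, flow now 18.
Augment Depot→B→Port: bottleneck 3, flow now 21.
Augment Depot→C→Port: bottleneck 7, flow now 28.
Augment Depot→D→Port: bottleneck 6, flow now 34.
No augmenting path remains; maximum flow = 34.
In the residual graph, reachable from Depot: {Depot, C}.
Min-cut edges: Depot→A (10), Depot→B (3), Depot→D (6), Depot→Port (8), C→Port (7); capacity 10 + 3 + 6 + 8 + 7 = 34.
This cut is saturated, so no flow can exceed 34.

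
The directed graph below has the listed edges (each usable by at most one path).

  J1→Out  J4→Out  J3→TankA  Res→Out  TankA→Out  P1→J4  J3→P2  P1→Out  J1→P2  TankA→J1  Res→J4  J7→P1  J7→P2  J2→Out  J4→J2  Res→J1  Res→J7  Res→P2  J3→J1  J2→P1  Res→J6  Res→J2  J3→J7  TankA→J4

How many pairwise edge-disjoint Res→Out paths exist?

Assign every edge capacity 1; by Menger, the answer equals the max flow.
Path Res→Out (+1); total 1.
Path Res→J2→Out (+1); total 2.
Path Res→J1→Out (+1); total 3.
Path Res→J4→Out (+1); total 4.
Path Res→J7→P1→Out (+1); total 5.
No residual Res→Out path; max flow = 5.
Certifying cut of size 5: {Res→J1, Res→J2, Res→J4, Res→J7, Res→Out}.

5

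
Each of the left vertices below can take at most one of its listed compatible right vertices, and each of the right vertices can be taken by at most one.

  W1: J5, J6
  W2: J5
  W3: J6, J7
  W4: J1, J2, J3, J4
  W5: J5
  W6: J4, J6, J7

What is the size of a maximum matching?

Unit-capacity flow: source→left, listed edges, right→sink; max matching = max flow.
Augmenting path W1→J5 (+1); matched 1.
Augmenting path W3→J6 (+1); matched 2.
Augmenting path W4→J1 (+1); matched 3.
Augmenting path W6→J4 (+1); matched 4.
Augmenting path W2→J5→W1→J6→W3→J7 (+1); matched 5.
No augmenting path remains; maximum matching = 5.
König certificate: {W1, W3, W4, W6, J5} is a vertex cover of size 5 (every listed pair touches it), so no matching can be larger.

5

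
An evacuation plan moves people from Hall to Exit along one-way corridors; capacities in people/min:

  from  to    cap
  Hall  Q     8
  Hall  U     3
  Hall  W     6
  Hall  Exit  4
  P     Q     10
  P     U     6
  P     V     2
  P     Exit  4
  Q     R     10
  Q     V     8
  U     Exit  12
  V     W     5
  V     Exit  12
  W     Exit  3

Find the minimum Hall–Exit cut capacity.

18

Augment Hall→Exit: bottleneck 4, flow now 4.
Augment Hall→U→Exit: bottleneck 3, flow now 7.
Augment Hall→W→Exit: bottleneck 3, flow now 10.
Augment Hall→Q→V→Exit: bottleneck 8, flow now 18.
No augmenting path remains; maximum flow = 18.
By max-flow min-cut, the minimum cut capacity equals the max flow.
In the residual graph, reachable from Hall: {Hall, W}.
Min-cut edges: Hall→Q (8), Hall→U (3), Hall→Exit (4), W→Exit (3); capacity 8 + 3 + 4 + 3 = 18.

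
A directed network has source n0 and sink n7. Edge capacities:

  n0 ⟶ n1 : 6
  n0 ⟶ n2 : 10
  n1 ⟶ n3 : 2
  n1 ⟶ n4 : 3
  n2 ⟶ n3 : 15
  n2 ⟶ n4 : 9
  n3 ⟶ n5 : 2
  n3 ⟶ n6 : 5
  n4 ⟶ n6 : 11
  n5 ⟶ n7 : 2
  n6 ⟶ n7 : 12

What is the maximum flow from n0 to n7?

14

Augment n0→n1→n3→n5→n7: bottleneck 2, flow now 2.
Augment n0→n1→n4→n6→n7: bottleneck 3, flow now 5.
Augment n0→n2→n3→n6→n7: bottleneck 5, flow now 10.
Augment n0→n2→n4→n6→n7: bottleneck 4, flow now 14.
No augmenting path remains; maximum flow = 14.
In the residual graph, reachable from n0: {n0, n1, n2, n3, n4, n6}.
Min-cut edges: n3→n5 (2), n6→n7 (12); capacity 2 + 12 = 14.
This cut is saturated, so no flow can exceed 14.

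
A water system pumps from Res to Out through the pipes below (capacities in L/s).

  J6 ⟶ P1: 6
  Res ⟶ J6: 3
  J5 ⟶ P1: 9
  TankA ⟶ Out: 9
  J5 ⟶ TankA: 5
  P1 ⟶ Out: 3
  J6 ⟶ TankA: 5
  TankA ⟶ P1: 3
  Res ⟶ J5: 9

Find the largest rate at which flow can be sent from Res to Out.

11

Augment Res→J6→P1→Out: bottleneck 3, flow now 3.
Augment Res→J5→TankA→Out: bottleneck 5, flow now 8.
Augment Res→J5→P1→J6→TankA→Out: bottleneck 3, flow now 11. (uses reverse residual edge)
No augmenting path remains; maximum flow = 11.
In the residual graph, reachable from Res: {Res, J5, P1}.
Min-cut edges: Res→J6 (3), J5→TankA (5), P1→Out (3); capacity 3 + 5 + 3 = 11.
This cut is saturated, so no flow can exceed 11.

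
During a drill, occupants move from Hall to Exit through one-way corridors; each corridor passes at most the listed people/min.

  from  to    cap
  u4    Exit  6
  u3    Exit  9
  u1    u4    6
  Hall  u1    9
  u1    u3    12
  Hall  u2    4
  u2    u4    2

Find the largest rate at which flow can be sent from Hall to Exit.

11

Augment Hall→u1→u3→Exit: bottleneck 9, flow now 9.
Augment Hall→u2→u4→Exit: bottleneck 2, flow now 11.
No augmenting path remains; maximum flow = 11.
In the residual graph, reachable from Hall: {Hall, u2}.
Min-cut edges: Hall→u1 (9), u2→u4 (2); capacity 9 + 2 = 11.
This cut is saturated, so no flow can exceed 11.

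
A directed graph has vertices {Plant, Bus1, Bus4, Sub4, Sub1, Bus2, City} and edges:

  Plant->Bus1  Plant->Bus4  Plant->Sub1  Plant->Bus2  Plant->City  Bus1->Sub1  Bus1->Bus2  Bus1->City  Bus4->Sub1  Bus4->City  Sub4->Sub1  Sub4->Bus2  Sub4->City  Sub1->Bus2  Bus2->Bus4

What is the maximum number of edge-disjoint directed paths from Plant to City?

3

Assign every edge capacity 1; by Menger, the answer equals the max flow.
Path Plant→City (+1); total 1.
Path Plant→Bus1→City (+1); total 2.
Path Plant→Bus4→City (+1); total 3.
No residual Plant→City path; max flow = 3.
Certifying cut of size 3: {Bus4→City, Plant→Bus1, Plant→City}.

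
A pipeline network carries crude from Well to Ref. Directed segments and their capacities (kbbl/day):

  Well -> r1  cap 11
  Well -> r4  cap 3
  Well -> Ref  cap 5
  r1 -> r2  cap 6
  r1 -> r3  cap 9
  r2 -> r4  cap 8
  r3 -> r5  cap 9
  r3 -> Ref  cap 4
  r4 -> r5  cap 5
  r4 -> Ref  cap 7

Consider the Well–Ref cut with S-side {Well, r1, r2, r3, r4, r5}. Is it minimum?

Yes — it is a minimum cut (capacity 16).

Given cut capacity: 5 + 4 + 7 = 16.
Augment Well→Ref: bottleneck 5, flow now 5.
Augment Well→r4→Ref: bottleneck 3, flow now 8.
Augment Well→r1→r3→Ref: bottleneck 4, flow now 12.
Augment Well→r1→r2→r4→Ref: bottleneck 4, flow now 16.
No augmenting path remains; maximum flow = 16.
Cut capacity 16 equals the max flow, so it is a minimum cut.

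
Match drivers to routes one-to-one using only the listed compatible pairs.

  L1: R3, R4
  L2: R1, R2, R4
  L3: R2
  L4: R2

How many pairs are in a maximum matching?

Unit-capacity flow: source→left, listed edges, right→sink; max matching = max flow.
Augmenting path L1→R3 (+1); matched 1.
Augmenting path L2→R1 (+1); matched 2.
Augmenting path L3→R2 (+1); matched 3.
No augmenting path remains; maximum matching = 3.
König certificate: {L1, L2, R2} is a vertex cover of size 3 (every listed pair touches it), so no matching can be larger.

3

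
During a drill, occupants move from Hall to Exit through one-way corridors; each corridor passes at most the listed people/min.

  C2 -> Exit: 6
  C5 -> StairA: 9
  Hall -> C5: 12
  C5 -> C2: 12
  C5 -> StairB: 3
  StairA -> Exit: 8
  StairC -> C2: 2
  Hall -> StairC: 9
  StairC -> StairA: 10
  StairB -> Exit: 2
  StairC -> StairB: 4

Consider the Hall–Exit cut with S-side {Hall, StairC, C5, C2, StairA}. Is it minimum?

No — its capacity is 21, but the minimum cut has capacity 16.

Given cut capacity: 4 + 3 + 6 + 8 = 21.
Augment Hall→StairC→StairB→Exit: bottleneck 2, flow now 2.
Augment Hall→StairC→C2→Exit: bottleneck 2, flow now 4.
Augment Hall→StairC→StairA→Exit: bottleneck 5, flow now 9.
Augment Hall→C5→C2→Exit: bottleneck 4, flow now 13.
Augment Hall→C5→StairA→Exit: bottleneck 3, flow now 16.
No augmenting path remains; maximum flow = 16.
In the residual graph, reachable from Hall: {Hall, StairC, C5, StairB, C2, StairA}.
Min-cut edges: StairB→Exit (2), C2→Exit (6), StairA→Exit (8); capacity 2 + 6 + 8 = 16.
Cut capacity 21 exceeds the max flow 16, so it is not minimum.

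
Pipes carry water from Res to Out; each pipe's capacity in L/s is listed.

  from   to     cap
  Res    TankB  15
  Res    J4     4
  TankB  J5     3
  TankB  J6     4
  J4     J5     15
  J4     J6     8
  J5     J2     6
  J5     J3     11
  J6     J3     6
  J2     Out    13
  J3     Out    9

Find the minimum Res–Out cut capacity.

11

Augment Res→TankB→J5→J2→Out: bottleneck 3, flow now 3.
Augment Res→TankB→J6→J3→Out: bottleneck 4, flow now 7.
Augment Res→J4→J5→J2→Out: bottleneck 3, flow now 10.
Augment Res→J4→J5→J3→Out: bottleneck 1, flow now 11.
No augmenting path remains; maximum flow = 11.
By max-flow min-cut, the minimum cut capacity equals the max flow.
In the residual graph, reachable from Res: {Res, TankB}.
Min-cut edges: Res→J4 (4), TankB→J5 (3), TankB→J6 (4); capacity 4 + 3 + 4 = 11.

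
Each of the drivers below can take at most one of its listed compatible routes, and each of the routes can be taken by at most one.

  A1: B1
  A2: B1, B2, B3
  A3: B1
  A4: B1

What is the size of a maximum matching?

2

Unit-capacity flow: source→left, listed edges, right→sink; max matching = max flow.
Augmenting path A1→B1 (+1); matched 1.
Augmenting path A2→B2 (+1); matched 2.
No augmenting path remains; maximum matching = 2.
König certificate: {A2, B1} is a vertex cover of size 2 (every listed pair touches it), so no matching can be larger.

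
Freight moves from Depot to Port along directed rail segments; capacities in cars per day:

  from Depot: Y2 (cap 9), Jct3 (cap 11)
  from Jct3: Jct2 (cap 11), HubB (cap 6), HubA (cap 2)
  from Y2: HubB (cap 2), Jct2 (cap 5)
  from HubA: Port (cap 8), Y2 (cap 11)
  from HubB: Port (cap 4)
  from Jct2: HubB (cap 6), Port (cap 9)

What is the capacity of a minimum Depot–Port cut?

15

Augment Depot→Jct3→HubA→Port: bottleneck 2, flow now 2.
Augment Depot→Jct3→HubB→Port: bottleneck 4, flow now 6.
Augment Depot→Jct3→Jct2→Port: bottleneck 5, flow now 11.
Augment Depot→Y2→Jct2→Port: bottleneck 4, flow now 15.
No augmenting path remains; maximum flow = 15.
By max-flow min-cut, the minimum cut capacity equals the max flow.
In the residual graph, reachable from Depot: {Depot, Jct3, Y2, HubB, Jct2}.
Min-cut edges: Jct3→HubA (2), HubB→Port (4), Jct2→Port (9); capacity 2 + 4 + 9 = 15.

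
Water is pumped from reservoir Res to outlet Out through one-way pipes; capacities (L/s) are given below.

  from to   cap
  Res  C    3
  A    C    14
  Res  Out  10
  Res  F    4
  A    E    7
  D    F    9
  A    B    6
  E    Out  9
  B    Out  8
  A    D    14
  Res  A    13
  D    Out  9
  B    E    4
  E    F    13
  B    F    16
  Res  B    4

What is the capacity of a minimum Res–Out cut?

Augment Res→Out: bottleneck 10, flow now 10.
Augment Res→B→Out: bottleneck 4, flow now 14.
Augment Res→A→B→Out: bottleneck 4, flow now 18.
Augment Res→A→D→Out: bottleneck 9, flow now 27.
No augmenting path remains; maximum flow = 27.
By max-flow min-cut, the minimum cut capacity equals the max flow.
In the residual graph, reachable from Res: {Res, C, F}.
Min-cut edges: Res→A (13), Res→B (4), Res→Out (10); capacity 13 + 4 + 10 = 27.

27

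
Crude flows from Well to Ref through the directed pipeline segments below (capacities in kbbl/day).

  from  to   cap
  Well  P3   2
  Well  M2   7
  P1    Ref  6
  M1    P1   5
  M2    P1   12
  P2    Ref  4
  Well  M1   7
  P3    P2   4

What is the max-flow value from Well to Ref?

Augment Well→P3→P2→Ref: bottleneck 2, flow now 2.
Augment Well→M1→P1→Ref: bottleneck 5, flow now 7.
Augment Well→M2→P1→Ref: bottleneck 1, flow now 8.
No augmenting path remains; maximum flow = 8.
In the residual graph, reachable from Well: {Well, M1, M2, P1}.
Min-cut edges: Well→P3 (2), P1→Ref (6); capacity 2 + 6 = 8.
This cut is saturated, so no flow can exceed 8.

8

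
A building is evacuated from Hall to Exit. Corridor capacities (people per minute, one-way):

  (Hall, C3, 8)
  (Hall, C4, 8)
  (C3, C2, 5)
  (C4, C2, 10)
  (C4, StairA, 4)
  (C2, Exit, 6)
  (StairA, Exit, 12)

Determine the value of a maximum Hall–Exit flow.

10

Augment Hall→C3→C2→Exit: bottleneck 5, flow now 5.
Augment Hall→C4→C2→Exit: bottleneck 1, flow now 6.
Augment Hall→C4→StairA→Exit: bottleneck 4, flow now 10.
No augmenting path remains; maximum flow = 10.
In the residual graph, reachable from Hall: {Hall, C3, C4, C2}.
Min-cut edges: C4→StairA (4), C2→Exit (6); capacity 4 + 6 = 10.
This cut is saturated, so no flow can exceed 10.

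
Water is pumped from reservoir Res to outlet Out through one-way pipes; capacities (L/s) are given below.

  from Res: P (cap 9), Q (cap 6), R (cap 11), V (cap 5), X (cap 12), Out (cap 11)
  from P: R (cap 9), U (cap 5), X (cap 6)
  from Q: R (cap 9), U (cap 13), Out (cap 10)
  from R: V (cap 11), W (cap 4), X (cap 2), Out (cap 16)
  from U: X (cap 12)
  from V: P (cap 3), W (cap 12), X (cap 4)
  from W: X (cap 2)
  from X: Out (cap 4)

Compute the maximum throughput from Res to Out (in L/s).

37

Augment Res→Out: bottleneck 11, flow now 11.
Augment Res→Q→Out: bottleneck 6, flow now 17.
Augment Res→R→Out: bottleneck 11, flow now 28.
Augment Res→X→Out: bottleneck 4, flow now 32.
Augment Res→P→R→Out: bottleneck 5, flow now 37.
No augmenting path remains; maximum flow = 37.
In the residual graph, reachable from Res: {Res, P, R, U, V, W, X}.
Min-cut edges: Res→Q (6), Res→Out (11), R→Out (16), X→Out (4); capacity 6 + 11 + 16 + 4 = 37.
This cut is saturated, so no flow can exceed 37.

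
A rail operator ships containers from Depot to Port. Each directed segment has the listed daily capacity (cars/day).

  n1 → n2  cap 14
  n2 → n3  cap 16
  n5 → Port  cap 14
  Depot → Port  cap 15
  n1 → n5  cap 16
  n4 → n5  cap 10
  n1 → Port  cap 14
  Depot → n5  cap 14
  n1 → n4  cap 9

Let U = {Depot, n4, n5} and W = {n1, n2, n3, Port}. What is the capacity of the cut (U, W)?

29

Edges leaving {Depot, n4, n5}: Depot→Port (15), n5→Port (14).
Cut capacity = 15 + 14 = 29.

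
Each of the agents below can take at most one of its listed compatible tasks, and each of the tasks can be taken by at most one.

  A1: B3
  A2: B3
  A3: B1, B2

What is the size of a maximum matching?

Unit-capacity flow: source→left, listed edges, right→sink; max matching = max flow.
Augmenting path A1→B3 (+1); matched 1.
Augmenting path A3→B1 (+1); matched 2.
No augmenting path remains; maximum matching = 2.
König certificate: {A3, B3} is a vertex cover of size 2 (every listed pair touches it), so no matching can be larger.

2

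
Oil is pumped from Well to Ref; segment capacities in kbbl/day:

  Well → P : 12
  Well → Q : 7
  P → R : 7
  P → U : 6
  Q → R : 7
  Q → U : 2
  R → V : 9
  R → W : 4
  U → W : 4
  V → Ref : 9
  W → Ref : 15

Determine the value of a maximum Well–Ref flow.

Augment Well→P→R→V→Ref: bottleneck 7, flow now 7.
Augment Well→P→U→W→Ref: bottleneck 4, flow now 11.
Augment Well→Q→R→V→Ref: bottleneck 2, flow now 13.
Augment Well→Q→R→W→Ref: bottleneck 4, flow now 17.
No augmenting path remains; maximum flow = 17.
In the residual graph, reachable from Well: {Well, P, Q, R, U}.
Min-cut edges: R→V (9), R→W (4), U→W (4); capacity 9 + 4 + 4 = 17.
This cut is saturated, so no flow can exceed 17.

17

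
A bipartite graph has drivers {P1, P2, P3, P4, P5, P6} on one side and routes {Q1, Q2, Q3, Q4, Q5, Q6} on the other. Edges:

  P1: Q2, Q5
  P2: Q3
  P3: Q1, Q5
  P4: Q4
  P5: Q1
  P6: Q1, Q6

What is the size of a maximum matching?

Unit-capacity flow: source→left, listed edges, right→sink; max matching = max flow.
Augmenting path P1→Q2 (+1); matched 1.
Augmenting path P2→Q3 (+1); matched 2.
Augmenting path P3→Q1 (+1); matched 3.
Augmenting path P4→Q4 (+1); matched 4.
Augmenting path P6→Q6 (+1); matched 5.
Augmenting path P5→Q1→P3→Q5 (+1); matched 6.
No augmenting path remains; maximum matching = 6.
König certificate: {P1, P2, P3, P4, P5, P6} is a vertex cover of size 6 (every listed pair touches it), so no matching can be larger.

6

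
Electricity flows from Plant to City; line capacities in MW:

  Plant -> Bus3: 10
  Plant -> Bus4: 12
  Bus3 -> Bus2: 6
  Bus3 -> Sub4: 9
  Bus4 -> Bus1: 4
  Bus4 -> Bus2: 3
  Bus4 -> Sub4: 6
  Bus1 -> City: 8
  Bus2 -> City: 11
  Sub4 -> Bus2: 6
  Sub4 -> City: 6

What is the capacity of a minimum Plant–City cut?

Augment Plant→Bus3→Bus2→City: bottleneck 6, flow now 6.
Augment Plant→Bus3→Sub4→City: bottleneck 4, flow now 10.
Augment Plant→Bus4→Bus1→City: bottleneck 4, flow now 14.
Augment Plant→Bus4→Bus2→City: bottleneck 3, flow now 17.
Augment Plant→Bus4→Sub4→City: bottleneck 2, flow now 19.
Augment Plant→Bus4→Sub4→Bus2→City: bottleneck 2, flow now 21.
No augmenting path remains; maximum flow = 21.
By max-flow min-cut, the minimum cut capacity equals the max flow.
In the residual graph, reachable from Plant: {Plant, Bus3, Bus4, Bus2, Sub4}.
Min-cut edges: Bus4→Bus1 (4), Bus2→City (11), Sub4→City (6); capacity 4 + 11 + 6 = 21.

21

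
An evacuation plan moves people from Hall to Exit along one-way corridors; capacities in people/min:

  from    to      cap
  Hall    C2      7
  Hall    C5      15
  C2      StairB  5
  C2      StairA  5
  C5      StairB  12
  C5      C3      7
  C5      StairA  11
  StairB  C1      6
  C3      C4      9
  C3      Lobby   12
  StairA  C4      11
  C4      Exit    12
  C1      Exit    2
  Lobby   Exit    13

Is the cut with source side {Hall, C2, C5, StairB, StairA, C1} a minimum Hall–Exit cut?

Yes — it is a minimum cut (capacity 20).

Given cut capacity: 7 + 11 + 2 = 20.
Augment Hall→C2→StairB→C1→Exit: bottleneck 2, flow now 2.
Augment Hall→C2→StairA→C4→Exit: bottleneck 5, flow now 7.
Augment Hall→C5→C3→C4→Exit: bottleneck 7, flow now 14.
Augment Hall→C5→StairA→C4→C3→Lobby→Exit: bottleneck 6, flow now 20. (uses reverse residual edge)
No augmenting path remains; maximum flow = 20.
Cut capacity 20 equals the max flow, so it is a minimum cut.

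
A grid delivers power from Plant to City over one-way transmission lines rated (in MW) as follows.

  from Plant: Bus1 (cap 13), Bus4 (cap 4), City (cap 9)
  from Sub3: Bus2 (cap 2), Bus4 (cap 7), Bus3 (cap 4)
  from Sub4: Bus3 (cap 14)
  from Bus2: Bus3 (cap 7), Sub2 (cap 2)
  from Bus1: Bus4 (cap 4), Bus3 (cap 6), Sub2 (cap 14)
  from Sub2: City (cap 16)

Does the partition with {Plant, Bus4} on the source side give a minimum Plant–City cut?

Yes — it is a minimum cut (capacity 22).

Given cut capacity: 13 + 9 = 22.
Augment Plant→City: bottleneck 9, flow now 9.
Augment Plant→Bus1→Sub2→City: bottleneck 13, flow now 22.
No augmenting path remains; maximum flow = 22.
Cut capacity 22 equals the max flow, so it is a minimum cut.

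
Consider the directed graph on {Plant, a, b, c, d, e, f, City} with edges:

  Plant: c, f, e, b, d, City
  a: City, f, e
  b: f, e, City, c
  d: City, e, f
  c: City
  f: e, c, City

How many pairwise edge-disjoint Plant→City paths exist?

5

Assign every edge capacity 1; by Menger, the answer equals the max flow.
Path Plant→City (+1); total 1.
Path Plant→b→City (+1); total 2.
Path Plant→c→City (+1); total 3.
Path Plant→d→City (+1); total 4.
Path Plant→f→City (+1); total 5.
No residual Plant→City path; max flow = 5.
Certifying cut of size 5: {Plant→City, Plant→b, Plant→c, Plant→d, Plant→f}.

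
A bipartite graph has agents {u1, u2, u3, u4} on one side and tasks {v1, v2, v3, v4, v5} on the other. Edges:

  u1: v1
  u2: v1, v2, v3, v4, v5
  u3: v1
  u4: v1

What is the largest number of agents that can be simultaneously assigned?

Unit-capacity flow: source→left, listed edges, right→sink; max matching = max flow.
Augmenting path u1→v1 (+1); matched 1.
Augmenting path u2→v2 (+1); matched 2.
No augmenting path remains; maximum matching = 2.
König certificate: {u2, v1} is a vertex cover of size 2 (every listed pair touches it), so no matching can be larger.

2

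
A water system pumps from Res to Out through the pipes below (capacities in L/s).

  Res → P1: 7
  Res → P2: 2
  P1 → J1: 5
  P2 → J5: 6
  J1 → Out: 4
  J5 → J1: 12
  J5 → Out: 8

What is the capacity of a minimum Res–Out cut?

Augment Res→P1→J1→Out: bottleneck 4, flow now 4.
Augment Res→P2→J5→Out: bottleneck 2, flow now 6.
No augmenting path remains; maximum flow = 6.
By max-flow min-cut, the minimum cut capacity equals the max flow.
In the residual graph, reachable from Res: {Res, P1, J1}.
Min-cut edges: Res→P2 (2), J1→Out (4); capacity 2 + 4 = 6.

6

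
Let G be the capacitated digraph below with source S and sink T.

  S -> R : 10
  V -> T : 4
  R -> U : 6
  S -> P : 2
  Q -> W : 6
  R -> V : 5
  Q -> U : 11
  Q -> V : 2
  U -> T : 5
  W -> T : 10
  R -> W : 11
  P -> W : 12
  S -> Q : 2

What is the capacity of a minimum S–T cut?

14

Augment S→P→W→T: bottleneck 2, flow now 2.
Augment S→Q→U→T: bottleneck 2, flow now 4.
Augment S→R→U→T: bottleneck 3, flow now 7.
Augment S→R→V→T: bottleneck 4, flow now 11.
Augment S→R→W→T: bottleneck 3, flow now 14.
No augmenting path remains; maximum flow = 14.
By max-flow min-cut, the minimum cut capacity equals the max flow.
In the residual graph, reachable from S: {S}.
Min-cut edges: S→P (2), S→Q (2), S→R (10); capacity 2 + 2 + 10 = 14.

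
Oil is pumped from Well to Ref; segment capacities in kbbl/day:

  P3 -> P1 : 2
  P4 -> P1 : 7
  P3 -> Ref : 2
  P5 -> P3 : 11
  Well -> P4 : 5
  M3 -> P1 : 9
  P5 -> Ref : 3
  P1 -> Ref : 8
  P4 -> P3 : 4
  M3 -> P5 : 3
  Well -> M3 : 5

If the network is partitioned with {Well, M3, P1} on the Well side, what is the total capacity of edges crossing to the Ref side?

16

Edges leaving {Well, M3, P1}: Well→P4 (5), M3→P5 (3), P1→Ref (8).
Cut capacity = 5 + 3 + 8 = 16.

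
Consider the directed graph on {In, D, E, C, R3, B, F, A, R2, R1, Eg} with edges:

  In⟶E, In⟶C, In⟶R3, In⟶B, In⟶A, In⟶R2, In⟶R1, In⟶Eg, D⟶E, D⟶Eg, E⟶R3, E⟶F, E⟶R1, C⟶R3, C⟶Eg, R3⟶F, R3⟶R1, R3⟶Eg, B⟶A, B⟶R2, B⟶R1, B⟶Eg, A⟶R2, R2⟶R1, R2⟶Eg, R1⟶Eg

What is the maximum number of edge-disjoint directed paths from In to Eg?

6

Assign every edge capacity 1; by Menger, the answer equals the max flow.
Path In→Eg (+1); total 1.
Path In→C→Eg (+1); total 2.
Path In→R3→Eg (+1); total 3.
Path In→B→Eg (+1); total 4.
Path In→R2→Eg (+1); total 5.
Path In→R1→Eg (+1); total 6.
No residual In→Eg path; max flow = 6.
Certifying cut of size 6: {In→B, In→C, In→Eg, R1→Eg, R2→Eg, R3→Eg}.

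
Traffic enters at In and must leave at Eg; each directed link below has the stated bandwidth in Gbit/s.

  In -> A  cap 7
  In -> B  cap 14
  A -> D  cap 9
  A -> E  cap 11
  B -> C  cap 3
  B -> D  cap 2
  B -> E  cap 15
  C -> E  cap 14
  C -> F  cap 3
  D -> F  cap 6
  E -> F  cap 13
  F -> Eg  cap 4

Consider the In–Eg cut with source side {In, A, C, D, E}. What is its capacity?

Edges leaving {In, A, C, D, E}: In→B (14), C→F (3), D→F (6), E→F (13).
Cut capacity = 14 + 3 + 6 + 13 = 36.

36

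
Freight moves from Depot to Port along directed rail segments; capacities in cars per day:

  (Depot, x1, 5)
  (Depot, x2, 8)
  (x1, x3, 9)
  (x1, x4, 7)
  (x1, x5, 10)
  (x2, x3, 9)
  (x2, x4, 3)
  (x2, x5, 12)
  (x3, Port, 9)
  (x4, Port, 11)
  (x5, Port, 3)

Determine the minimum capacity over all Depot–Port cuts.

Augment Depot→x1→x3→Port: bottleneck 5, flow now 5.
Augment Depot→x2→x3→Port: bottleneck 4, flow now 9.
Augment Depot→x2→x4→Port: bottleneck 3, flow now 12.
Augment Depot→x2→x5→Port: bottleneck 1, flow now 13.
No augmenting path remains; maximum flow = 13.
By max-flow min-cut, the minimum cut capacity equals the max flow.
In the residual graph, reachable from Depot: {Depot}.
Min-cut edges: Depot→x1 (5), Depot→x2 (8); capacity 5 + 8 = 13.

13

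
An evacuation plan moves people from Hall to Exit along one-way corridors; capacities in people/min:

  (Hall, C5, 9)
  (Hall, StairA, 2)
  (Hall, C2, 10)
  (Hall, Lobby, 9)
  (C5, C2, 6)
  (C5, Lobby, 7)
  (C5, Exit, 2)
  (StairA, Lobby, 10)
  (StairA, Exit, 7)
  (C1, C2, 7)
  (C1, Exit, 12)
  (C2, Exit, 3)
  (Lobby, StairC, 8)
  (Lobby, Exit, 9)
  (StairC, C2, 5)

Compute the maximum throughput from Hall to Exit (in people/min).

Augment Hall→C5→Exit: bottleneck 2, flow now 2.
Augment Hall→StairA→Exit: bottleneck 2, flow now 4.
Augment Hall→C2→Exit: bottleneck 3, flow now 7.
Augment Hall→Lobby→Exit: bottleneck 9, flow now 16.
No augmenting path remains; maximum flow = 16.
In the residual graph, reachable from Hall: {Hall, C5, C2, Lobby, StairC}.
Min-cut edges: Hall→StairA (2), C5→Exit (2), C2→Exit (3), Lobby→Exit (9); capacity 2 + 2 + 3 + 9 = 16.
This cut is saturated, so no flow can exceed 16.

16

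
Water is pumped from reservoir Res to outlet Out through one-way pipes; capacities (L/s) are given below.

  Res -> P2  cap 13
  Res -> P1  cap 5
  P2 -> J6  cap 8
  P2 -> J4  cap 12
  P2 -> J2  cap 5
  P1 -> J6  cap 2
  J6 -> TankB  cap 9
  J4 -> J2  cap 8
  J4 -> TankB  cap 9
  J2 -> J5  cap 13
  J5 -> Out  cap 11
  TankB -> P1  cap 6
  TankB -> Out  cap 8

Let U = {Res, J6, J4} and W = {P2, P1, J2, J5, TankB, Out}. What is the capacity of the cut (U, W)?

Edges leaving {Res, J6, J4}: Res→P2 (13), Res→P1 (5), J6→TankB (9), J4→J2 (8), J4→TankB (9).
Cut capacity = 13 + 5 + 9 + 8 + 9 = 44.

44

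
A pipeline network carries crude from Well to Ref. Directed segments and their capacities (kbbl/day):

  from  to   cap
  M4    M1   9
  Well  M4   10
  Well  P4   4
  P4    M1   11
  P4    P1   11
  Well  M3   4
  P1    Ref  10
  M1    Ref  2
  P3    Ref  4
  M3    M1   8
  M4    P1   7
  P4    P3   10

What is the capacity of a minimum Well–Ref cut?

13

Augment Well→M4→P1→Ref: bottleneck 7, flow now 7.
Augment Well→M4→M1→Ref: bottleneck 2, flow now 9.
Augment Well→P4→P1→Ref: bottleneck 3, flow now 12.
Augment Well→P4→P3→Ref: bottleneck 1, flow now 13.
No augmenting path remains; maximum flow = 13.
By max-flow min-cut, the minimum cut capacity equals the max flow.
In the residual graph, reachable from Well: {Well, M4, M3, M1}.
Min-cut edges: Well→P4 (4), M4→P1 (7), M1→Ref (2); capacity 4 + 7 + 2 = 13.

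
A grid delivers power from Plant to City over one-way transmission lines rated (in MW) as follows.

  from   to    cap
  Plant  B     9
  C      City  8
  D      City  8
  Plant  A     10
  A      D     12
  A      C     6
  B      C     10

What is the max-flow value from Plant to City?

Augment Plant→A→C→City: bottleneck 6, flow now 6.
Augment Plant→A→D→City: bottleneck 4, flow now 10.
Augment Plant→B→C→City: bottleneck 2, flow now 12.
Augment Plant→B→C→A→D→City: bottleneck 4, flow now 16. (uses reverse residual edge)
No augmenting path remains; maximum flow = 16.
In the residual graph, reachable from Plant: {Plant, A, B, C, D}.
Min-cut edges: C→City (8), D→City (8); capacity 8 + 8 = 16.
This cut is saturated, so no flow can exceed 16.

16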